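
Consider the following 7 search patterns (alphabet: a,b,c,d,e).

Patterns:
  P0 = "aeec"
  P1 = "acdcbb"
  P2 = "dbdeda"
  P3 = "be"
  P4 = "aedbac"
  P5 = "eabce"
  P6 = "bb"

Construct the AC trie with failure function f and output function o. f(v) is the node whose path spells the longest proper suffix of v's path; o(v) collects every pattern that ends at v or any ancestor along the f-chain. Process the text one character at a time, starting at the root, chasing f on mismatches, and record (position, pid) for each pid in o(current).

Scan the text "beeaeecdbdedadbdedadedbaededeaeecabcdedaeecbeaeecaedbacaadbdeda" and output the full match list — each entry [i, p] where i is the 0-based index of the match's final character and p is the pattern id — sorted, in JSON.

Build:
Trie (insert patterns):
  n0 'ε': a→1 b→16 d→10 e→22
  n1 'a': c→5 e→2
  n2 'ae': d→18 e→3
  n3 'aee': c→4
  n4 'aeec': ·  [P0 ends]
  n5 'ac': d→6
  n6 'acd': c→7
  n7 'acdc': b→8
  n8 'acdcb': b→9
  n9 'acdcbb': ·  [P1 ends]
  n10 'd': b→11
  n11 'db': d→12
  n12 'dbd': e→13
  n13 'dbde': d→14
  n14 'dbded': a→15
  n15 'dbdeda': ·  [P2 ends]
  n16 'b': b→27 e→17
  n17 'be': ·  [P3 ends]
  n18 'aed': b→19
  n19 'aedb': a→20
  n20 'aedba': c→21
  n21 'aedbac': ·  [P4 ends]
  n22 'e': a→23
  n23 'ea': b→24
  n24 'eab': c→25
  n25 'eabc': e→26
  n26 'eabce': ·  [P5 ends]
  n27 'bb': ·  [P6 ends]

BFS fail/out derivation:
  n1('a'): parent n0 fail=0; on 'a' 0 → fail=0;  out ∅∪∅=∅
  n10('d'): parent n0 fail=0; on 'd' 0 → fail=0;  out ∅∪∅=∅
  n16('b'): parent n0 fail=0; on 'b' 0 → fail=0;  out ∅∪∅=∅
  n22('e'): parent n0 fail=0; on 'e' 0 → fail=0;  out ∅∪∅=∅
  n2('ae'): parent n1 fail=0; on 'e' 0 → fail=22;  out ∅∪∅=∅
  n5('ac'): parent n1 fail=0; on 'c' 0 → fail=0;  out ∅∪∅=∅
  n11('db'): parent n10 fail=0; on 'b' 0 → fail=16;  out ∅∪∅=∅
  n17('be'): parent n16 fail=0; on 'e' 0 → fail=22;  out {3}∪∅={3}
  n23('ea'): parent n22 fail=0; on 'a' 0 → fail=1;  out ∅∪∅=∅
  n27('bb'): parent n16 fail=0; on 'b' 0 → fail=16;  out {6}∪∅={6}
  n3('aee'): parent n2 fail=22; on 'e' 22→0 → fail=22;  out ∅∪∅=∅
  n6('acd'): parent n5 fail=0; on 'd' 0 → fail=10;  out ∅∪∅=∅
  n12('dbd'): parent n11 fail=16; on 'd' 16→0 → fail=10;  out ∅∪∅=∅
  n18('aed'): parent n2 fail=22; on 'd' 22→0 → fail=10;  out ∅∪∅=∅
  n24('eab'): parent n23 fail=1; on 'b' 1→0 → fail=16;  out ∅∪∅=∅
  n4('aeec'): parent n3 fail=22; on 'c' 22→0 → fail=0;  out {0}∪∅={0}
  n7('acdc'): parent n6 fail=10; on 'c' 10→0 → fail=0;  out ∅∪∅=∅
  n13('dbde'): parent n12 fail=10; on 'e' 10→0 → fail=22;  out ∅∪∅=∅
  n19('aedb'): parent n18 fail=10; on 'b' 10 → fail=11;  out ∅∪∅=∅
  n25('eabc'): parent n24 fail=16; on 'c' 16→0 → fail=0;  out ∅∪∅=∅
  n8('acdcb'): parent n7 fail=0; on 'b' 0 → fail=16;  out ∅∪∅=∅
  n14('dbded'): parent n13 fail=22; on 'd' 22→0 → fail=10;  out ∅∪∅=∅
  n20('aedba'): parent n19 fail=11; on 'a' 11→16→0 → fail=1;  out ∅∪∅=∅
  n26('eabce'): parent n25 fail=0; on 'e' 0 → fail=22;  out {5}∪∅={5}
  n9('acdcbb'): parent n8 fail=16; on 'b' 16 → fail=27;  out {1}∪{6}={1,6}
  n15('dbdeda'): parent n14 fail=10; on 'a' 10→0 → fail=1;  out {2}∪∅={2}
  n21('aedbac'): parent n20 fail=1; on 'c' 1 → fail=5;  out {4}∪∅={4}

Scan:
i=0 'b': node 0→16
i=1 'e': node 16→17  emit P3@[0:1]
i=2 'e': node 17→22 (via fail)
i=3 'a': node 22→23
i=4 'e': node 23→2 (via fail)
i=5 'e': node 2→3
i=6 'c': node 3→4  emit P0@[3:6]
i=7 'd': node 4→10 (via fail)
i=8 'b': node 10→11
i=9 'd': node 11→12
i=10 'e': node 12→13
i=11 'd': node 13→14
i=12 'a': node 14→15  emit P2@[7:12]
i=13 'd': node 15→10 (via fail)
i=14 'b': node 10→11
i=15 'd': node 11→12
i=16 'e': node 12→13
i=17 'd': node 13→14
i=18 'a': node 14→15  emit P2@[13:18]
i=19 'd': node 15→10 (via fail)
i=20 'e': node 10→22 (via fail)
i=21 'd': node 22→10 (via fail)
i=22 'b': node 10→11
i=23 'a': node 11→1 (via fail)
i=24 'e': node 1→2
i=25 'd': node 2→18
i=26 'e': node 18→22 (via fail)
i=27 'd': node 22→10 (via fail)
i=28 'e': node 10→22 (via fail)
i=29 'a': node 22→23
i=30 'e': node 23→2 (via fail)
i=31 'e': node 2→3
i=32 'c': node 3→4  emit P0@[29:32]
i=33 'a': node 4→1 (via fail)
i=34 'b': node 1→16 (via fail)
i=35 'c': node 16→0 (via fail)
i=36 'd': node 0→10
i=37 'e': node 10→22 (via fail)
i=38 'd': node 22→10 (via fail)
i=39 'a': node 10→1 (via fail)
i=40 'e': node 1→2
i=41 'e': node 2→3
i=42 'c': node 3→4  emit P0@[39:42]
i=43 'b': node 4→16 (via fail)
i=44 'e': node 16→17  emit P3@[43:44]
i=45 'a': node 17→23 (via fail)
i=46 'e': node 23→2 (via fail)
i=47 'e': node 2→3
i=48 'c': node 3→4  emit P0@[45:48]
i=49 'a': node 4→1 (via fail)
i=50 'e': node 1→2
i=51 'd': node 2→18
i=52 'b': node 18→19
i=53 'a': node 19→20
i=54 'c': node 20→21  emit P4@[49:54]
i=55 'a': node 21→1 (via fail)
i=56 'a': node 1→1 (via fail)
i=57 'd': node 1→10 (via fail)
i=58 'b': node 10→11
i=59 'd': node 11→12
i=60 'e': node 12→13
i=61 'd': node 13→14
i=62 'a': node 14→15  emit P2@[57:62]

All matches (sorted): [[1,3],[6,0],[12,2],[18,2],[32,0],[42,0],[44,3],[48,0],[54,4],[62,2]]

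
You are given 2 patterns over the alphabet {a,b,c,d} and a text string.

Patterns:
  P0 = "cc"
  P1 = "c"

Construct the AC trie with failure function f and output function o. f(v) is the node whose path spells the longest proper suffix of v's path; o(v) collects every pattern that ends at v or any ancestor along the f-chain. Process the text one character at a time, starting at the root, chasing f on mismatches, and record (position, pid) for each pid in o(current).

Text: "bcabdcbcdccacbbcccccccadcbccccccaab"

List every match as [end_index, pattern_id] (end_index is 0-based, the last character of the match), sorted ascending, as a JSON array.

Build:
Trie (insert patterns):
  n0 'ε': c→1
  n1 'c': c→2  [P1 ends]
  n2 'cc': ·  [P0 ends]

Failure links (BFS by depth):
  fail(1) 'c': from fail(0)=0 chase 'c': 0 ⇒ 0;  out={1}∪out(0)={1}
  fail(2) 'cc': from fail(1)=0 chase 'c': 0 ⇒ 1;  out={0}∪out(1)={0,1}

Run:
i=0 'b': node 0→0
i=1 'c': node 0→1  ** P1@[1:1]
i=2 'a': node 1→0 (via fail)
i=3 'b': node 0→0
i=4 'd': node 0→0
i=5 'c': node 0→1  ** P1@[5:5]
i=6 'b': node 1→0 (via fail)
i=7 'c': node 0→1  ** P1@[7:7]
i=8 'd': node 1→0 (via fail)
i=9 'c': node 0→1  ** P1@[9:9]
i=10 'c': node 1→2  ** P0@[9:10],P1@[10:10]
i=11 'a': node 2→0 (via fail)
i=12 'c': node 0→1  ** P1@[12:12]
i=13 'b': node 1→0 (via fail)
i=14 'b': node 0→0
i=15 'c': node 0→1  ** P1@[15:15]
i=16 'c': node 1→2  ** P0@[15:16],P1@[16:16]
i=17 'c': node 2→2 (via fail)  ** P0@[16:17],P1@[17:17]
i=18 'c': node 2→2 (via fail)  ** P0@[17:18],P1@[18:18]
i=19 'c': node 2→2 (via fail)  ** P0@[18:19],P1@[19:19]
i=20 'c': node 2→2 (via fail)  ** P0@[19:20],P1@[20:20]
i=21 'c': node 2→2 (via fail)  ** P0@[20:21],P1@[21:21]
i=22 'a': node 2→0 (via fail)
i=23 'd': node 0→0
i=24 'c': node 0→1  ** P1@[24:24]
i=25 'b': node 1→0 (via fail)
i=26 'c': node 0→1  ** P1@[26:26]
i=27 'c': node 1→2  ** P0@[26:27],P1@[27:27]
i=28 'c': node 2→2 (via fail)  ** P0@[27:28],P1@[28:28]
i=29 'c': node 2→2 (via fail)  ** P0@[28:29],P1@[29:29]
i=30 'c': node 2→2 (via fail)  ** P0@[29:30],P1@[30:30]
i=31 'c': node 2→2 (via fail)  ** P0@[30:31],P1@[31:31]
i=32 'a': node 2→0 (via fail)
i=33 'a': node 0→0
i=34 'b': node 0→0

All matches (sorted): [[1,1],[5,1],[7,1],[9,1],[10,0],[10,1],[12,1],[15,1],[16,0],[16,1],[17,0],[17,1],[18,0],[18,1],[19,0],[19,1],[20,0],[20,1],[21,0],[21,1],[24,1],[26,1],[27,0],[27,1],[28,0],[28,1],[29,0],[29,1],[30,0],[30,1],[31,0],[31,1]]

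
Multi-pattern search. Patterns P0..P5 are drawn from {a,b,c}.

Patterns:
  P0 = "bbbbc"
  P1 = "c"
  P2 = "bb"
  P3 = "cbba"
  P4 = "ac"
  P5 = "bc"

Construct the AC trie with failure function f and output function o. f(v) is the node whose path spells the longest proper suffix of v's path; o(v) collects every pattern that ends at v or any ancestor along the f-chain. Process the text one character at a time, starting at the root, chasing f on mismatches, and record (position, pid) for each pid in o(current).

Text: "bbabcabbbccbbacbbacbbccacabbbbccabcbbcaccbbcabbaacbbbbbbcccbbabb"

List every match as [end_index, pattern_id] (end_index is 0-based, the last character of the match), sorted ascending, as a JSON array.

Construct AC machine:
Trie nodes:
  n0 'ε': a→10 b→1 c→6
  n1 'b': b→2 c→12
  n2 'bb': b→3  [P2 ends]
  n3 'bbb': b→4
  n4 'bbbb': c→5
  n5 'bbbbc': ·  [P0 ends]
  n6 'c': b→7  [P1 ends]
  n7 'cb': b→8
  n8 'cbb': a→9
  n9 'cbba': ·  [P3 ends]
  n10 'a': c→11
  n11 'ac': ·  [P4 ends]
  n12 'bc': ·  [P5 ends]

BFS fail/out derivation:
  fail(1) 'b': from fail(0)=0 chase 'b': 0 ⇒ 0;  out=∅∪out(0)=∅
  fail(6) 'c': from fail(0)=0 chase 'c': 0 ⇒ 0;  out={1}∪out(0)={1}
  fail(10) 'a': from fail(0)=0 chase 'a': 0 ⇒ 0;  out=∅∪out(0)=∅
  fail(2) 'bb': from fail(1)=0 chase 'b': 0 ⇒ 1;  out={2}∪out(1)={2}
  fail(7) 'cb': from fail(6)=0 chase 'b': 0 ⇒ 1;  out=∅∪out(1)=∅
  fail(11) 'ac': from fail(10)=0 chase 'c': 0 ⇒ 6;  out={4}∪out(6)={1,4}
  fail(12) 'bc': from fail(1)=0 chase 'c': 0 ⇒ 6;  out={5}∪out(6)={1,5}
  fail(3) 'bbb': from fail(2)=1 chase 'b': 1 ⇒ 2;  out=∅∪out(2)={2}
  fail(8) 'cbb': from fail(7)=1 chase 'b': 1 ⇒ 2;  out=∅∪out(2)={2}
  fail(4) 'bbbb': from fail(3)=2 chase 'b': 2 ⇒ 3;  out=∅∪out(3)={2}
  fail(9) 'cbba': from fail(8)=2 chase 'a': 2→1→0 ⇒ 10;  out={3}∪out(10)={3}
  fail(5) 'bbbbc': from fail(4)=3 chase 'c': 3→2→1 ⇒ 12;  out={0}∪out(12)={0,1,5}

Run:
i=0 'b': node 0→1
i=1 'b': node 1→2  emit P2@[0:1]
i=2 'a': node 2→10 (fail-walked)
i=3 'b': node 10→1 (fail-walked)
i=4 'c': node 1→12  emit P1@[4:4],P5@[3:4]
i=5 'a': node 12→10 (fail-walked)
i=6 'b': node 10→1 (fail-walked)
i=7 'b': node 1→2  emit P2@[6:7]
i=8 'b': node 2→3  emit P2@[7:8]
i=9 'c': node 3→12 (fail-walked)  emit P1@[9:9],P5@[8:9]
i=10 'c': node 12→6 (fail-walked)  emit P1@[10:10]
i=11 'b': node 6→7
i=12 'b': node 7→8  emit P2@[11:12]
i=13 'a': node 8→9  emit P3@[10:13]
i=14 'c': node 9→11 (fail-walked)  emit P1@[14:14],P4@[13:14]
i=15 'b': node 11→7 (fail-walked)
i=16 'b': node 7→8  emit P2@[15:16]
i=17 'a': node 8→9  emit P3@[14:17]
i=18 'c': node 9→11 (fail-walked)  emit P1@[18:18],P4@[17:18]
i=19 'b': node 11→7 (fail-walked)
i=20 'b': node 7→8  emit P2@[19:20]
i=21 'c': node 8→12 (fail-walked)  emit P1@[21:21],P5@[20:21]
i=22 'c': node 12→6 (fail-walked)  emit P1@[22:22]
i=23 'a': node 6→10 (fail-walked)
i=24 'c': node 10→11  emit P1@[24:24],P4@[23:24]
i=25 'a': node 11→10 (fail-walked)
i=26 'b': node 10→1 (fail-walked)
i=27 'b': node 1→2  emit P2@[26:27]
i=28 'b': node 2→3  emit P2@[27:28]
i=29 'b': node 3→4  emit P2@[28:29]
i=30 'c': node 4→5  emit P0@[26:30],P1@[30:30],P5@[29:30]
i=31 'c': node 5→6 (fail-walked)  emit P1@[31:31]
i=32 'a': node 6→10 (fail-walked)
i=33 'b': node 10→1 (fail-walked)
i=34 'c': node 1→12  emit P1@[34:34],P5@[33:34]
i=35 'b': node 12→7 (fail-walked)
i=36 'b': node 7→8  emit P2@[35:36]
i=37 'c': node 8→12 (fail-walked)  emit P1@[37:37],P5@[36:37]
i=38 'a': node 12→10 (fail-walked)
i=39 'c': node 10→11  emit P1@[39:39],P4@[38:39]
i=40 'c': node 11→6 (fail-walked)  emit P1@[40:40]
i=41 'b': node 6→7
i=42 'b': node 7→8  emit P2@[41:42]
i=43 'c': node 8→12 (fail-walked)  emit P1@[43:43],P5@[42:43]
i=44 'a': node 12→10 (fail-walked)
i=45 'b': node 10→1 (fail-walked)
i=46 'b': node 1→2  emit P2@[45:46]
i=47 'a': node 2→10 (fail-walked)
i=48 'a': node 10→10 (fail-walked)
i=49 'c': node 10→11  emit P1@[49:49],P4@[48:49]
i=50 'b': node 11→7 (fail-walked)
i=51 'b': node 7→8  emit P2@[50:51]
i=52 'b': node 8→3 (fail-walked)  emit P2@[51:52]
i=53 'b': node 3→4  emit P2@[52:53]
i=54 'b': node 4→4 (fail-walked)  emit P2@[53:54]
i=55 'b': node 4→4 (fail-walked)  emit P2@[54:55]
i=56 'c': node 4→5  emit P0@[52:56],P1@[56:56],P5@[55:56]
i=57 'c': node 5→6 (fail-walked)  emit P1@[57:57]
i=58 'c': node 6→6 (fail-walked)  emit P1@[58:58]
i=59 'b': node 6→7
i=60 'b': node 7→8  emit P2@[59:60]
i=61 'a': node 8→9  emit P3@[58:61]
i=62 'b': node 9→1 (fail-walked)
i=63 'b': node 1→2  emit P2@[62:63]

Result: [[1,2],[4,1],[4,5],[7,2],[8,2],[9,1],[9,5],[10,1],[12,2],[13,3],[14,1],[14,4],[16,2],[17,3],[18,1],[18,4],[20,2],[21,1],[21,5],[22,1],[24,1],[24,4],[27,2],[28,2],[29,2],[30,0],[30,1],[30,5],[31,1],[34,1],[34,5],[36,2],[37,1],[37,5],[39,1],[39,4],[40,1],[42,2],[43,1],[43,5],[46,2],[49,1],[49,4],[51,2],[52,2],[53,2],[54,2],[55,2],[56,0],[56,1],[56,5],[57,1],[58,1],[60,2],[61,3],[63,2]]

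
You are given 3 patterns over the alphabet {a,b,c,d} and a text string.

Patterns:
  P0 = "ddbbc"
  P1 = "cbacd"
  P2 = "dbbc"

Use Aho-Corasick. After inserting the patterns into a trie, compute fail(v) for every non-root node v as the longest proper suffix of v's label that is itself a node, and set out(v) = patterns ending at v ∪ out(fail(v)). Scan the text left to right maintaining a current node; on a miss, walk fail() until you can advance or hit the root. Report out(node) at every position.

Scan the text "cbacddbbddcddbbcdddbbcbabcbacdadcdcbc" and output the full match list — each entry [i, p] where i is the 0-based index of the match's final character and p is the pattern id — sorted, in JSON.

Build automaton:
Trie nodes:
  n0 'ε': c→6 d→1
  n1 'd': b→11 d→2
  n2 'dd': b→3
  n3 'ddb': b→4
  n4 'ddbb': c→5
  n5 'ddbbc': ·  [P0 ends]
  n6 'c': b→7
  n7 'cb': a→8
  n8 'cba': c→9
  n9 'cbac': d→10
  n10 'cbacd': ·  [P1 ends]
  n11 'db': b→12
  n12 'dbb': c→13
  n13 'dbbc': ·  [P2 ends]

Failure links (BFS by depth):
  n1('d'): parent n0 fail=0; on 'd' 0 → fail=0;  out ∅∪∅=∅
  n6('c'): parent n0 fail=0; on 'c' 0 → fail=0;  out ∅∪∅=∅
  n2('dd'): parent n1 fail=0; on 'd' 0 → fail=1;  out ∅∪∅=∅
  n7('cb'): parent n6 fail=0; on 'b' 0 → fail=0;  out ∅∪∅=∅
  n11('db'): parent n1 fail=0; on 'b' 0 → fail=0;  out ∅∪∅=∅
  n3('ddb'): parent n2 fail=1; on 'b' 1 → fail=11;  out ∅∪∅=∅
  n8('cba'): parent n7 fail=0; on 'a' 0 → fail=0;  out ∅∪∅=∅
  n12('dbb'): parent n11 fail=0; on 'b' 0 → fail=0;  out ∅∪∅=∅
  n4('ddbb'): parent n3 fail=11; on 'b' 11 → fail=12;  out ∅∪∅=∅
  n9('cbac'): parent n8 fail=0; on 'c' 0 → fail=6;  out ∅∪∅=∅
  n13('dbbc'): parent n12 fail=0; on 'c' 0 → fail=6;  out {2}∪∅={2}
  n5('ddbbc'): parent n4 fail=12; on 'c' 12 → fail=13;  out {0}∪{2}={0,2}
  n10('cbacd'): parent n9 fail=6; on 'd' 6→0 → fail=1;  out {1}∪∅={1}

Run:
[0] read 'c'  n0⇒n6
[1] read 'b'  n6⇒n7
[2] read 'a'  n7⇒n8
[3] read 'c'  n8⇒n9
[4] read 'd'  n9⇒n10  emit P1@[0:4]
[5] read 'd'  n10⇒n2 ·f
[6] read 'b'  n2⇒n3
[7] read 'b'  n3⇒n4
[8] read 'd'  n4⇒n1 ·f
[9] read 'd'  n1⇒n2
[10] read 'c'  n2⇒n6 ·f
[11] read 'd'  n6⇒n1 ·f
[12] read 'd'  n1⇒n2
[13] read 'b'  n2⇒n3
[14] read 'b'  n3⇒n4
[15] read 'c'  n4⇒n5  emit P0@[11:15],P2@[12:15]
[16] read 'd'  n5⇒n1 ·f
[17] read 'd'  n1⇒n2
[18] read 'd'  n2⇒n2 ·f
[19] read 'b'  n2⇒n3
[20] read 'b'  n3⇒n4
[21] read 'c'  n4⇒n5  emit P0@[17:21],P2@[18:21]
[22] read 'b'  n5⇒n7 ·f
[23] read 'a'  n7⇒n8
[24] read 'b'  n8⇒n0 ·f
[25] read 'c'  n0⇒n6
[26] read 'b'  n6⇒n7
[27] read 'a'  n7⇒n8
[28] read 'c'  n8⇒n9
[29] read 'd'  n9⇒n10  emit P1@[25:29]
[30] read 'a'  n10⇒n0 ·f
[31] read 'd'  n0⇒n1
[32] read 'c'  n1⇒n6 ·f
[33] read 'd'  n6⇒n1 ·f
[34] read 'c'  n1⇒n6 ·f
[35] read 'b'  n6⇒n7
[36] read 'c'  n7⇒n6 ·f

All matches (sorted): [[4,1],[15,0],[15,2],[21,0],[21,2],[29,1]]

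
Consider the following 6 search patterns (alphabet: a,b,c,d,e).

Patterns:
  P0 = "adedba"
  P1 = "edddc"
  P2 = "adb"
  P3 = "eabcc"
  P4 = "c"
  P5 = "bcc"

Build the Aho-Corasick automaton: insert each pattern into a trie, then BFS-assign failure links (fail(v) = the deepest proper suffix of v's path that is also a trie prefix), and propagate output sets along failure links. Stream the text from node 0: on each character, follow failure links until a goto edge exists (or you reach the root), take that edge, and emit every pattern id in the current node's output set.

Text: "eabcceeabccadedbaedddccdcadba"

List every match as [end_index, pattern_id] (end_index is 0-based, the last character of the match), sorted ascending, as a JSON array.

Construct AC machine:
Trie (insert patterns):
  n0 'ε': a→1 b→18 c→17 e→7
  n1 'a': d→2
  n2 'ad': b→12 e→3
  n3 'ade': d→4
  n4 'aded': b→5
  n5 'adedb': a→6
  n6 'adedba': ·  [P0 ends]
  n7 'e': a→13 d→8
  n8 'ed': d→9
  n9 'edd': d→10
  n10 'eddd': c→11
  n11 'edddc': ·  [P1 ends]
  n12 'adb': ·  [P2 ends]
  n13 'ea': b→14
  n14 'eab': c→15
  n15 'eabc': c→16
  n16 'eabcc': ·  [P3 ends]
  n17 'c': ·  [P4 ends]
  n18 'b': c→19
  n19 'bc': c→20
  n20 'bcc': ·  [P5 ends]

BFS fail/out derivation:
  n1('a'): parent n0 fail=0; on 'a' 0 → fail=0;  out ∅∪∅=∅
  n7('e'): parent n0 fail=0; on 'e' 0 → fail=0;  out ∅∪∅=∅
  n17('c'): parent n0 fail=0; on 'c' 0 → fail=0;  out {4}∪∅={4}
  n18('b'): parent n0 fail=0; on 'b' 0 → fail=0;  out ∅∪∅=∅
  n2('ad'): parent n1 fail=0; on 'd' 0 → fail=0;  out ∅∪∅=∅
  n8('ed'): parent n7 fail=0; on 'd' 0 → fail=0;  out ∅∪∅=∅
  n13('ea'): parent n7 fail=0; on 'a' 0 → fail=1;  out ∅∪∅=∅
  n19('bc'): parent n18 fail=0; on 'c' 0 → fail=17;  out ∅∪{4}={4}
  n3('ade'): parent n2 fail=0; on 'e' 0 → fail=7;  out ∅∪∅=∅
  n9('edd'): parent n8 fail=0; on 'd' 0 → fail=0;  out ∅∪∅=∅
  n12('adb'): parent n2 fail=0; on 'b' 0 → fail=18;  out {2}∪∅={2}
  n14('eab'): parent n13 fail=1; on 'b' 1→0 → fail=18;  out ∅∪∅=∅
  n20('bcc'): parent n19 fail=17; on 'c' 17→0 → fail=17;  out {5}∪{4}={4,5}
  n4('aded'): parent n3 fail=7; on 'd' 7 → fail=8;  out ∅∪∅=∅
  n10('eddd'): parent n9 fail=0; on 'd' 0 → fail=0;  out ∅∪∅=∅
  n15('eabc'): parent n14 fail=18; on 'c' 18 → fail=19;  out ∅∪{4}={4}
  n5('adedb'): parent n4 fail=8; on 'b' 8→0 → fail=18;  out ∅∪∅=∅
  n11('edddc'): parent n10 fail=0; on 'c' 0 → fail=17;  out {1}∪{4}={1,4}
  n16('eabcc'): parent n15 fail=19; on 'c' 19 → fail=20;  out {3}∪{4,5}={3,4,5}
  n6('adedba'): parent n5 fail=18; on 'a' 18→0 → fail=1;  out {0}∪∅={0}

Scan:
[0] read 'e'  n0⇒n7
[1] read 'a'  n7⇒n13
[2] read 'b'  n13⇒n14
[3] read 'c'  n14⇒n15  ** P4@[3:3]
[4] read 'c'  n15⇒n16  ** P3@[0:4],P4@[4:4],P5@[2:4]
[5] read 'e'  n16⇒n7 (via fail)
[6] read 'e'  n7⇒n7 (via fail)
[7] read 'a'  n7⇒n13
[8] read 'b'  n13⇒n14
[9] read 'c'  n14⇒n15  ** P4@[9:9]
[10] read 'c'  n15⇒n16  ** P3@[6:10],P4@[10:10],P5@[8:10]
[11] read 'a'  n16⇒n1 (via fail)
[12] read 'd'  n1⇒n2
[13] read 'e'  n2⇒n3
[14] read 'd'  n3⇒n4
[15] read 'b'  n4⇒n5
[16] read 'a'  n5⇒n6  ** P0@[11:16]
[17] read 'e'  n6⇒n7 (via fail)
[18] read 'd'  n7⇒n8
[19] read 'd'  n8⇒n9
[20] read 'd'  n9⇒n10
[21] read 'c'  n10⇒n11  ** P1@[17:21],P4@[21:21]
[22] read 'c'  n11⇒n17 (via fail)  ** P4@[22:22]
[23] read 'd'  n17⇒n0 (via fail)
[24] read 'c'  n0⇒n17  ** P4@[24:24]
[25] read 'a'  n17⇒n1 (via fail)
[26] read 'd'  n1⇒n2
[27] read 'b'  n2⇒n12  ** P2@[25:27]
[28] read 'a'  n12⇒n1 (via fail)

All matches (sorted): [[3,4],[4,3],[4,4],[4,5],[9,4],[10,3],[10,4],[10,5],[16,0],[21,1],[21,4],[22,4],[24,4],[27,2]]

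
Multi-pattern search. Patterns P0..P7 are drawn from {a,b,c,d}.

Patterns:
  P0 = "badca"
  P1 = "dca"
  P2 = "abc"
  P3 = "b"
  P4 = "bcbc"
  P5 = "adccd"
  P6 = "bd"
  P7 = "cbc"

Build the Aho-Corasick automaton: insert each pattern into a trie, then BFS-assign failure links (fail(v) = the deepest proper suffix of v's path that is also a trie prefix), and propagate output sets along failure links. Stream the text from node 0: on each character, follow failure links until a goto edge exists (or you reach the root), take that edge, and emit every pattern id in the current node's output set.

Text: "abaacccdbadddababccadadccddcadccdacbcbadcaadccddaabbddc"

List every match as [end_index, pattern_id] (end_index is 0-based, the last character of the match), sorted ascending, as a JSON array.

Construct AC machine:
Trie (insert patterns):
  0='ε' goto a→9 b→1 c→20 d→6
  1='b' goto a→2 c→12 d→19  [P3 ends]
  2='ba' goto d→3
  3='bad' goto c→4
  4='badc' goto a→5
  5='badca' goto ·  [P0 ends]
  6='d' goto c→7
  7='dc' goto a→8
  8='dca' goto ·  [P1 ends]
  9='a' goto b→10 d→15
  10='ab' goto c→11
  11='abc' goto ·  [P2 ends]
  12='bc' goto b→13
  13='bcb' goto c→14
  14='bcbc' goto ·  [P4 ends]
  15='ad' goto c→16
  16='adc' goto c→17
  17='adcc' goto d→18
  18='adccd' goto ·  [P5 ends]
  19='bd' goto ·  [P6 ends]
  20='c' goto b→21
  21='cb' goto c→22
  22='cbc' goto ·  [P7 ends]

Failure links (BFS by depth):
  n1('b'): parent n0 fail=0; on 'b' 0 → fail=0;  out {3}∪∅={3}
  n6('d'): parent n0 fail=0; on 'd' 0 → fail=0;  out ∅∪∅=∅
  n9('a'): parent n0 fail=0; on 'a' 0 → fail=0;  out ∅∪∅=∅
  n20('c'): parent n0 fail=0; on 'c' 0 → fail=0;  out ∅∪∅=∅
  n2('ba'): parent n1 fail=0; on 'a' 0 → fail=9;  out ∅∪∅=∅
  n7('dc'): parent n6 fail=0; on 'c' 0 → fail=20;  out ∅∪∅=∅
  n10('ab'): parent n9 fail=0; on 'b' 0 → fail=1;  out ∅∪{3}={3}
  n12('bc'): parent n1 fail=0; on 'c' 0 → fail=20;  out ∅∪∅=∅
  n15('ad'): parent n9 fail=0; on 'd' 0 → fail=6;  out ∅∪∅=∅
  n19('bd'): parent n1 fail=0; on 'd' 0 → fail=6;  out {6}∪∅={6}
  n21('cb'): parent n20 fail=0; on 'b' 0 → fail=1;  out ∅∪{3}={3}
  n3('bad'): parent n2 fail=9; on 'd' 9 → fail=15;  out ∅∪∅=∅
  n8('dca'): parent n7 fail=20; on 'a' 20→0 → fail=9;  out {1}∪∅={1}
  n11('abc'): parent n10 fail=1; on 'c' 1 → fail=12;  out {2}∪∅={2}
  n13('bcb'): parent n12 fail=20; on 'b' 20 → fail=21;  out ∅∪{3}={3}
  n16('adc'): parent n15 fail=6; on 'c' 6 → fail=7;  out ∅∪∅=∅
  n22('cbc'): parent n21 fail=1; on 'c' 1 → fail=12;  out {7}∪∅={7}
  n4('badc'): parent n3 fail=15; on 'c' 15 → fail=16;  out ∅∪∅=∅
  n14('bcbc'): parent n13 fail=21; on 'c' 21 → fail=22;  out {4}∪{7}={4,7}
  n17('adcc'): parent n16 fail=7; on 'c' 7→20→0 → fail=20;  out ∅∪∅=∅
  n5('badca'): parent n4 fail=16; on 'a' 16→7 → fail=8;  out {0}∪{1}={0,1}
  n18('adccd'): parent n17 fail=20; on 'd' 20→0 → fail=6;  out {5}∪∅={5}

Scan:
i=0 'a': node 0→9
i=1 'b': node 9→10  ** P3@[1:1]
i=2 'a': node 10→2 ·f
i=3 'a': node 2→9 ·f
i=4 'c': node 9→20 ·f
i=5 'c': node 20→20 ·f
i=6 'c': node 20→20 ·f
i=7 'd': node 20→6 ·f
i=8 'b': node 6→1 ·f  ** P3@[8:8]
i=9 'a': node 1→2
i=10 'd': node 2→3
i=11 'd': node 3→6 ·f
i=12 'd': node 6→6 ·f
i=13 'a': node 6→9 ·f
i=14 'b': node 9→10  ** P3@[14:14]
i=15 'a': node 10→2 ·f
i=16 'b': node 2→10 ·f  ** P3@[16:16]
i=17 'c': node 10→11  ** P2@[15:17]
i=18 'c': node 11→20 ·f
i=19 'a': node 20→9 ·f
i=20 'd': node 9→15
i=21 'a': node 15→9 ·f
i=22 'd': node 9→15
i=23 'c': node 15→16
i=24 'c': node 16→17
i=25 'd': node 17→18  ** P5@[21:25]
i=26 'd': node 18→6 ·f
i=27 'c': node 6→7
i=28 'a': node 7→8  ** P1@[26:28]
i=29 'd': node 8→15 ·f
i=30 'c': node 15→16
i=31 'c': node 16→17
i=32 'd': node 17→18  ** P5@[28:32]
i=33 'a': node 18→9 ·f
i=34 'c': node 9→20 ·f
i=35 'b': node 20→21  ** P3@[35:35]
i=36 'c': node 21→22  ** P7@[34:36]
i=37 'b': node 22→13 ·f  ** P3@[37:37]
i=38 'a': node 13→2 ·f
i=39 'd': node 2→3
i=40 'c': node 3→4
i=41 'a': node 4→5  ** P0@[37:41],P1@[39:41]
i=42 'a': node 5→9 ·f
i=43 'd': node 9→15
i=44 'c': node 15→16
i=45 'c': node 16→17
i=46 'd': node 17→18  ** P5@[42:46]
i=47 'd': node 18→6 ·f
i=48 'a': node 6→9 ·f
i=49 'a': node 9→9 ·f
i=50 'b': node 9→10  ** P3@[50:50]
i=51 'b': node 10→1 ·f  ** P3@[51:51]
i=52 'd': node 1→19  ** P6@[51:52]
i=53 'd': node 19→6 ·f
i=54 'c': node 6→7

Result: [[1,3],[8,3],[14,3],[16,3],[17,2],[25,5],[28,1],[32,5],[35,3],[36,7],[37,3],[41,0],[41,1],[46,5],[50,3],[51,3],[52,6]]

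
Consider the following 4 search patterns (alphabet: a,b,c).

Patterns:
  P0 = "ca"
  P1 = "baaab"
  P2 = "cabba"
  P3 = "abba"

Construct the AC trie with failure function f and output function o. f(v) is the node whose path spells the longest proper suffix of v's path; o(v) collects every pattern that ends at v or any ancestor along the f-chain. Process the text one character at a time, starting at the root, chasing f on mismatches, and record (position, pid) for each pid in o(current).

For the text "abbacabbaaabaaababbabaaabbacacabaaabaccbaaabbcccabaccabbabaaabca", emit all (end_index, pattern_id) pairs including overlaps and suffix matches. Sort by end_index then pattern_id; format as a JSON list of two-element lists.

Construct AC machine:
Trie (insert patterns):
  0='ε' goto a→11 b→3 c→1
  1='c' goto a→2
  2='ca' goto b→8  [P0 ends]
  3='b' goto a→4
  4='ba' goto a→5
  5='baa' goto a→6
  6='baaa' goto b→7
  7='baaab' goto ·  [P1 ends]
  8='cab' goto b→9
  9='cabb' goto a→10
  10='cabba' goto ·  [P2 ends]
  11='a' goto b→12
  12='ab' goto b→13
  13='abb' goto a→14
  14='abba' goto ·  [P3 ends]

BFS fail/out derivation:
  fail(1) 'c': from fail(0)=0 chase 'c': 0 ⇒ 0;  out=∅∪out(0)=∅
  fail(3) 'b': from fail(0)=0 chase 'b': 0 ⇒ 0;  out=∅∪out(0)=∅
  fail(11) 'a': from fail(0)=0 chase 'a': 0 ⇒ 0;  out=∅∪out(0)=∅
  fail(2) 'ca': from fail(1)=0 chase 'a': 0 ⇒ 11;  out={0}∪out(11)={0}
  fail(4) 'ba': from fail(3)=0 chase 'a': 0 ⇒ 11;  out=∅∪out(11)=∅
  fail(12) 'ab': from fail(11)=0 chase 'b': 0 ⇒ 3;  out=∅∪out(3)=∅
  fail(5) 'baa': from fail(4)=11 chase 'a': 11→0 ⇒ 11;  out=∅∪out(11)=∅
  fail(8) 'cab': from fail(2)=11 chase 'b': 11 ⇒ 12;  out=∅∪out(12)=∅
  fail(13) 'abb': from fail(12)=3 chase 'b': 3→0 ⇒ 3;  out=∅∪out(3)=∅
  fail(6) 'baaa': from fail(5)=11 chase 'a': 11→0 ⇒ 11;  out=∅∪out(11)=∅
  fail(9) 'cabb': from fail(8)=12 chase 'b': 12 ⇒ 13;  out=∅∪out(13)=∅
  fail(14) 'abba': from fail(13)=3 chase 'a': 3 ⇒ 4;  out={3}∪out(4)={3}
  fail(7) 'baaab': from fail(6)=11 chase 'b': 11 ⇒ 12;  out={1}∪out(12)={1}
  fail(10) 'cabba': from fail(9)=13 chase 'a': 13 ⇒ 14;  out={2}∪out(14)={2,3}

Scan:
i=0 'a': node 0→11
i=1 'b': node 11→12
i=2 'b': node 12→13
i=3 'a': node 13→14  ** P3@[0:3]
i=4 'c': node 14→1 ·f
i=5 'a': node 1→2  ** P0@[4:5]
i=6 'b': node 2→8
i=7 'b': node 8→9
i=8 'a': node 9→10  ** P2@[4:8],P3@[5:8]
i=9 'a': node 10→5 ·f
i=10 'a': node 5→6
i=11 'b': node 6→7  ** P1@[7:11]
i=12 'a': node 7→4 ·f
i=13 'a': node 4→5
i=14 'a': node 5→6
i=15 'b': node 6→7  ** P1@[11:15]
i=16 'a': node 7→4 ·f
i=17 'b': node 4→12 ·f
i=18 'b': node 12→13
i=19 'a': node 13→14  ** P3@[16:19]
i=20 'b': node 14→12 ·f
i=21 'a': node 12→4 ·f
i=22 'a': node 4→5
i=23 'a': node 5→6
i=24 'b': node 6→7  ** P1@[20:24]
i=25 'b': node 7→13 ·f
i=26 'a': node 13→14  ** P3@[23:26]
i=27 'c': node 14→1 ·f
i=28 'a': node 1→2  ** P0@[27:28]
i=29 'c': node 2→1 ·f
i=30 'a': node 1→2  ** P0@[29:30]
i=31 'b': node 2→8
i=32 'a': node 8→4 ·f
i=33 'a': node 4→5
i=34 'a': node 5→6
i=35 'b': node 6→7  ** P1@[31:35]
i=36 'a': node 7→4 ·f
i=37 'c': node 4→1 ·f
i=38 'c': node 1→1 ·f
i=39 'b': node 1→3 ·f
i=40 'a': node 3→4
i=41 'a': node 4→5
i=42 'a': node 5→6
i=43 'b': node 6→7  ** P1@[39:43]
i=44 'b': node 7→13 ·f
i=45 'c': node 13→1 ·f
i=46 'c': node 1→1 ·f
i=47 'c': node 1→1 ·f
i=48 'a': node 1→2  ** P0@[47:48]
i=49 'b': node 2→8
i=50 'a': node 8→4 ·f
i=51 'c': node 4→1 ·f
i=52 'c': node 1→1 ·f
i=53 'a': node 1→2  ** P0@[52:53]
i=54 'b': node 2→8
i=55 'b': node 8→9
i=56 'a': node 9→10  ** P2@[52:56],P3@[53:56]
i=57 'b': node 10→12 ·f
i=58 'a': node 12→4 ·f
i=59 'a': node 4→5
i=60 'a': node 5→6
i=61 'b': node 6→7  ** P1@[57:61]
i=62 'c': node 7→1 ·f
i=63 'a': node 1→2  ** P0@[62:63]

All matches (sorted): [[3,3],[5,0],[8,2],[8,3],[11,1],[15,1],[19,3],[24,1],[26,3],[28,0],[30,0],[35,1],[43,1],[48,0],[53,0],[56,2],[56,3],[61,1],[63,0]]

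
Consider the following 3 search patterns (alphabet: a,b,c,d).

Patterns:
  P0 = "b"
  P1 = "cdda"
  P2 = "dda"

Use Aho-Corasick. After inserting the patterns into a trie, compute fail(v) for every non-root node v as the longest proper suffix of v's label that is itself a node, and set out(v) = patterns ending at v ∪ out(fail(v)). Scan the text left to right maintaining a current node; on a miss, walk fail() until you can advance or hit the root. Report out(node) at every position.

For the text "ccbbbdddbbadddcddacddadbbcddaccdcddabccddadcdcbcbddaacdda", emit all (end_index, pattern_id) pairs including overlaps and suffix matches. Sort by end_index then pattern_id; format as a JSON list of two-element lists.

Construct AC machine:
Trie (insert patterns):
  n0 'ε': b→1 c→2 d→6
  n1 'b': ·  [P0 ends]
  n2 'c': d→3
  n3 'cd': d→4
  n4 'cdd': a→5
  n5 'cdda': ·  [P1 ends]
  n6 'd': d→7
  n7 'dd': a→8
  n8 'dda': ·  [P2 ends]

Failure links (BFS by depth):
  fail(1) 'b': from fail(0)=0 chase 'b': 0 ⇒ 0;  out={0}∪out(0)={0}
  fail(2) 'c': from fail(0)=0 chase 'c': 0 ⇒ 0;  out=∅∪out(0)=∅
  fail(6) 'd': from fail(0)=0 chase 'd': 0 ⇒ 0;  out=∅∪out(0)=∅
  fail(3) 'cd': from fail(2)=0 chase 'd': 0 ⇒ 6;  out=∅∪out(6)=∅
  fail(7) 'dd': from fail(6)=0 chase 'd': 0 ⇒ 6;  out=∅∪out(6)=∅
  fail(4) 'cdd': from fail(3)=6 chase 'd': 6 ⇒ 7;  out=∅∪out(7)=∅
  fail(8) 'dda': from fail(7)=6 chase 'a': 6→0 ⇒ 0;  out={2}∪out(0)={2}
  fail(5) 'cdda': from fail(4)=7 chase 'a': 7 ⇒ 8;  out={1}∪out(8)={1,2}

Text stream:
[0] read 'c'  n0⇒n2
[1] read 'c'  n2⇒n2 (fail-walked)
[2] read 'b'  n2⇒n1 (fail-walked)  emit P0@[2:2]
[3] read 'b'  n1⇒n1 (fail-walked)  emit P0@[3:3]
[4] read 'b'  n1⇒n1 (fail-walked)  emit P0@[4:4]
[5] read 'd'  n1⇒n6 (fail-walked)
[6] read 'd'  n6⇒n7
[7] read 'd'  n7⇒n7 (fail-walked)
[8] read 'b'  n7⇒n1 (fail-walked)  emit P0@[8:8]
[9] read 'b'  n1⇒n1 (fail-walked)  emit P0@[9:9]
[10] read 'a'  n1⇒n0 (fail-walked)
[11] read 'd'  n0⇒n6
[12] read 'd'  n6⇒n7
[13] read 'd'  n7⇒n7 (fail-walked)
[14] read 'c'  n7⇒n2 (fail-walked)
[15] read 'd'  n2⇒n3
[16] read 'd'  n3⇒n4
[17] read 'a'  n4⇒n5  emit P1@[14:17],P2@[15:17]
[18] read 'c'  n5⇒n2 (fail-walked)
[19] read 'd'  n2⇒n3
[20] read 'd'  n3⇒n4
[21] read 'a'  n4⇒n5  emit P1@[18:21],P2@[19:21]
[22] read 'd'  n5⇒n6 (fail-walked)
[23] read 'b'  n6⇒n1 (fail-walked)  emit P0@[23:23]
[24] read 'b'  n1⇒n1 (fail-walked)  emit P0@[24:24]
[25] read 'c'  n1⇒n2 (fail-walked)
[26] read 'd'  n2⇒n3
[27] read 'd'  n3⇒n4
[28] read 'a'  n4⇒n5  emit P1@[25:28],P2@[26:28]
[29] read 'c'  n5⇒n2 (fail-walked)
[30] read 'c'  n2⇒n2 (fail-walked)
[31] read 'd'  n2⇒n3
[32] read 'c'  n3⇒n2 (fail-walked)
[33] read 'd'  n2⇒n3
[34] read 'd'  n3⇒n4
[35] read 'a'  n4⇒n5  emit P1@[32:35],P2@[33:35]
[36] read 'b'  n5⇒n1 (fail-walked)  emit P0@[36:36]
[37] read 'c'  n1⇒n2 (fail-walked)
[38] read 'c'  n2⇒n2 (fail-walked)
[39] read 'd'  n2⇒n3
[40] read 'd'  n3⇒n4
[41] read 'a'  n4⇒n5  emit P1@[38:41],P2@[39:41]
[42] read 'd'  n5⇒n6 (fail-walked)
[43] read 'c'  n6⇒n2 (fail-walked)
[44] read 'd'  n2⇒n3
[45] read 'c'  n3⇒n2 (fail-walked)
[46] read 'b'  n2⇒n1 (fail-walked)  emit P0@[46:46]
[47] read 'c'  n1⇒n2 (fail-walked)
[48] read 'b'  n2⇒n1 (fail-walked)  emit P0@[48:48]
[49] read 'd'  n1⇒n6 (fail-walked)
[50] read 'd'  n6⇒n7
[51] read 'a'  n7⇒n8  emit P2@[49:51]
[52] read 'a'  n8⇒n0 (fail-walked)
[53] read 'c'  n0⇒n2
[54] read 'd'  n2⇒n3
[55] read 'd'  n3⇒n4
[56] read 'a'  n4⇒n5  emit P1@[53:56],P2@[54:56]

Result: [[2,0],[3,0],[4,0],[8,0],[9,0],[17,1],[17,2],[21,1],[21,2],[23,0],[24,0],[28,1],[28,2],[35,1],[35,2],[36,0],[41,1],[41,2],[46,0],[48,0],[51,2],[56,1],[56,2]]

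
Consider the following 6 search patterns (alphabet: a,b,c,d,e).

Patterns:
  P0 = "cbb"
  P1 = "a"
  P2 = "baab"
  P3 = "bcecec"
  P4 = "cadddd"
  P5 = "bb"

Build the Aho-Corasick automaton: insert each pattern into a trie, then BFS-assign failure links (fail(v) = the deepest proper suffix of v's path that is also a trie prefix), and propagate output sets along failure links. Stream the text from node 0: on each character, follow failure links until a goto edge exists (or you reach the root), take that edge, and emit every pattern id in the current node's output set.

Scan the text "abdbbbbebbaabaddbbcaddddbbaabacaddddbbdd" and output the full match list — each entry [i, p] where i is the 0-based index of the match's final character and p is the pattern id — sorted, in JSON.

Build automaton:
Trie nodes:
  0='ε' goto a→4 b→5 c→1
  1='c' goto a→14 b→2
  2='cb' goto b→3
  3='cbb' goto ·  ←P0
  4='a' goto ·  ←P1
  5='b' goto a→6 b→19 c→9
  6='ba' goto a→7
  7='baa' goto b→8
  8='baab' goto ·  ←P2
  9='bc' goto e→10
  10='bce' goto c→11
  11='bcec' goto e→12
  12='bcece' goto c→13
  13='bcecec' goto ·  ←P3
  14='ca' goto d→15
  15='cad' goto d→16
  16='cadd' goto d→17
  17='caddd' goto d→18
  18='cadddd' goto ·  ←P4
  19='bb' goto ·  ←P5

Failure links (BFS by depth):
  fail(1) 'c': from fail(0)=0 chase 'c': 0 ⇒ 0;  out=∅∪out(0)=∅
  fail(4) 'a': from fail(0)=0 chase 'a': 0 ⇒ 0;  out={1}∪out(0)={1}
  fail(5) 'b': from fail(0)=0 chase 'b': 0 ⇒ 0;  out=∅∪out(0)=∅
  fail(2) 'cb': from fail(1)=0 chase 'b': 0 ⇒ 5;  out=∅∪out(5)=∅
  fail(6) 'ba': from fail(5)=0 chase 'a': 0 ⇒ 4;  out=∅∪out(4)={1}
  fail(9) 'bc': from fail(5)=0 chase 'c': 0 ⇒ 1;  out=∅∪out(1)=∅
  fail(14) 'ca': from fail(1)=0 chase 'a': 0 ⇒ 4;  out=∅∪out(4)={1}
  fail(19) 'bb': from fail(5)=0 chase 'b': 0 ⇒ 5;  out={5}∪out(5)={5}
  fail(3) 'cbb': from fail(2)=5 chase 'b': 5 ⇒ 19;  out={0}∪out(19)={0,5}
  fail(7) 'baa': from fail(6)=4 chase 'a': 4→0 ⇒ 4;  out=∅∪out(4)={1}
  fail(10) 'bce': from fail(9)=1 chase 'e': 1→0 ⇒ 0;  out=∅∪out(0)=∅
  fail(15) 'cad': from fail(14)=4 chase 'd': 4→0 ⇒ 0;  out=∅∪out(0)=∅
  fail(8) 'baab': from fail(7)=4 chase 'b': 4→0 ⇒ 5;  out={2}∪out(5)={2}
  fail(11) 'bcec': from fail(10)=0 chase 'c': 0 ⇒ 1;  out=∅∪out(1)=∅
  fail(16) 'cadd': from fail(15)=0 chase 'd': 0 ⇒ 0;  out=∅∪out(0)=∅
  fail(12) 'bcece': from fail(11)=1 chase 'e': 1→0 ⇒ 0;  out=∅∪out(0)=∅
  fail(17) 'caddd': from fail(16)=0 chase 'd': 0 ⇒ 0;  out=∅∪out(0)=∅
  fail(13) 'bcecec': from fail(12)=0 chase 'c': 0 ⇒ 1;  out={3}∪out(1)={3}
  fail(18) 'cadddd': from fail(17)=0 chase 'd': 0 ⇒ 0;  out={4}∪out(0)={4}

Run:
[0] read 'a'  n0⇒n4  emit P1@[0:0]
[1] read 'b'  n4⇒n5 ·f
[2] read 'd'  n5⇒n0 ·f
[3] read 'b'  n0⇒n5
[4] read 'b'  n5⇒n19  emit P5@[3:4]
[5] read 'b'  n19⇒n19 ·f  emit P5@[4:5]
[6] read 'b'  n19⇒n19 ·f  emit P5@[5:6]
[7] read 'e'  n19⇒n0 ·f
[8] read 'b'  n0⇒n5
[9] read 'b'  n5⇒n19  emit P5@[8:9]
[10] read 'a'  n19⇒n6 ·f  emit P1@[10:10]
[11] read 'a'  n6⇒n7  emit P1@[11:11]
[12] read 'b'  n7⇒n8  emit P2@[9:12]
[13] read 'a'  n8⇒n6 ·f  emit P1@[13:13]
[14] read 'd'  n6⇒n0 ·f
[15] read 'd'  n0⇒n0
[16] read 'b'  n0⇒n5
[17] read 'b'  n5⇒n19  emit P5@[16:17]
[18] read 'c'  n19⇒n9 ·f
[19] read 'a'  n9⇒n14 ·f  emit P1@[19:19]
[20] read 'd'  n14⇒n15
[21] read 'd'  n15⇒n16
[22] read 'd'  n16⇒n17
[23] read 'd'  n17⇒n18  emit P4@[18:23]
[24] read 'b'  n18⇒n5 ·f
[25] read 'b'  n5⇒n19  emit P5@[24:25]
[26] read 'a'  n19⇒n6 ·f  emit P1@[26:26]
[27] read 'a'  n6⇒n7  emit P1@[27:27]
[28] read 'b'  n7⇒n8  emit P2@[25:28]
[29] read 'a'  n8⇒n6 ·f  emit P1@[29:29]
[30] read 'c'  n6⇒n1 ·f
[31] read 'a'  n1⇒n14  emit P1@[31:31]
[32] read 'd'  n14⇒n15
[33] read 'd'  n15⇒n16
[34] read 'd'  n16⇒n17
[35] read 'd'  n17⇒n18  emit P4@[30:35]
[36] read 'b'  n18⇒n5 ·f
[37] read 'b'  n5⇒n19  emit P5@[36:37]
[38] read 'd'  n19⇒n0 ·f
[39] read 'd'  n0⇒n0

All matches (sorted): [[0,1],[4,5],[5,5],[6,5],[9,5],[10,1],[11,1],[12,2],[13,1],[17,5],[19,1],[23,4],[25,5],[26,1],[27,1],[28,2],[29,1],[31,1],[35,4],[37,5]]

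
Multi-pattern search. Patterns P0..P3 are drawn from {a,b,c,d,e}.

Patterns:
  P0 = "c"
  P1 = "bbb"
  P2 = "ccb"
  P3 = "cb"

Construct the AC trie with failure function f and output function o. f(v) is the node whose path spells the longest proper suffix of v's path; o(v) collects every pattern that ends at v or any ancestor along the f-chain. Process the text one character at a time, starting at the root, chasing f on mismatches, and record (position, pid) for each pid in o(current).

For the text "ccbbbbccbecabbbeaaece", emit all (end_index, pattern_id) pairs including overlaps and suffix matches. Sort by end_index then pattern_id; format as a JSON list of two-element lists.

Build:
Trie (insert patterns):
  n0 'ε': b→2 c→1
  n1 'c': b→7 c→5  [P0 ends]
  n2 'b': b→3
  n3 'bb': b→4
  n4 'bbb': ·  [P1 ends]
  n5 'cc': b→6
  n6 'ccb': ·  [P2 ends]
  n7 'cb': ·  [P3 ends]

Failure links (BFS by depth):
  fail(1) 'c': from fail(0)=0 chase 'c': 0 ⇒ 0;  out={0}∪out(0)={0}
  fail(2) 'b': from fail(0)=0 chase 'b': 0 ⇒ 0;  out=∅∪out(0)=∅
  fail(3) 'bb': from fail(2)=0 chase 'b': 0 ⇒ 2;  out=∅∪out(2)=∅
  fail(5) 'cc': from fail(1)=0 chase 'c': 0 ⇒ 1;  out=∅∪out(1)={0}
  fail(7) 'cb': from fail(1)=0 chase 'b': 0 ⇒ 2;  out={3}∪out(2)={3}
  fail(4) 'bbb': from fail(3)=2 chase 'b': 2 ⇒ 3;  out={1}∪out(3)={1}
  fail(6) 'ccb': from fail(5)=1 chase 'b': 1 ⇒ 7;  out={2}∪out(7)={2,3}

Run:
i=0 'c': node 0→1  emit P0@[0:0]
i=1 'c': node 1→5  emit P0@[1:1]
i=2 'b': node 5→6  emit P2@[0:2],P3@[1:2]
i=3 'b': node 6→3 (fail-walked)
i=4 'b': node 3→4  emit P1@[2:4]
i=5 'b': node 4→4 (fail-walked)  emit P1@[3:5]
i=6 'c': node 4→1 (fail-walked)  emit P0@[6:6]
i=7 'c': node 1→5  emit P0@[7:7]
i=8 'b': node 5→6  emit P2@[6:8],P3@[7:8]
i=9 'e': node 6→0 (fail-walked)
i=10 'c': node 0→1  emit P0@[10:10]
i=11 'a': node 1→0 (fail-walked)
i=12 'b': node 0→2
i=13 'b': node 2→3
i=14 'b': node 3→4  emit P1@[12:14]
i=15 'e': node 4→0 (fail-walked)
i=16 'a': node 0→0
i=17 'a': node 0→0
i=18 'e': node 0→0
i=19 'c': node 0→1  emit P0@[19:19]
i=20 'e': node 1→0 (fail-walked)

All matches (sorted): [[0,0],[1,0],[2,2],[2,3],[4,1],[5,1],[6,0],[7,0],[8,2],[8,3],[10,0],[14,1],[19,0]]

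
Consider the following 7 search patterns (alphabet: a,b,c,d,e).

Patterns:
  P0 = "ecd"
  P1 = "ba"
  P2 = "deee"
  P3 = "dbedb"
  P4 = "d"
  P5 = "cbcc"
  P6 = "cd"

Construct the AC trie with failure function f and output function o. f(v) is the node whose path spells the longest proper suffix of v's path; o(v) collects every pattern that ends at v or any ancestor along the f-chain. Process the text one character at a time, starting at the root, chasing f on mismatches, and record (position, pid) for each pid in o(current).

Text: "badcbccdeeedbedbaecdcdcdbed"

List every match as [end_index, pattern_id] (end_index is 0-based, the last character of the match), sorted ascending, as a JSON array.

Build automaton:
Trie nodes:
  n0 'ε': b→4 c→14 d→6 e→1
  n1 'e': c→2
  n2 'ec': d→3
  n3 'ecd': ·  [P0 ends]
  n4 'b': a→5
  n5 'ba': ·  [P1 ends]
  n6 'd': b→10 e→7  [P4 ends]
  n7 'de': e→8
  n8 'dee': e→9
  n9 'deee': ·  [P2 ends]
  n10 'db': e→11
  n11 'dbe': d→12
  n12 'dbed': b→13
  n13 'dbedb': ·  [P3 ends]
  n14 'c': b→15 d→18
  n15 'cb': c→16
  n16 'cbc': c→17
  n17 'cbcc': ·  [P5 ends]
  n18 'cd': ·  [P6 ends]

Failure links (BFS by depth):
  n1('e'): parent n0 fail=0; on 'e' 0 → fail=0;  out ∅∪∅=∅
  n4('b'): parent n0 fail=0; on 'b' 0 → fail=0;  out ∅∪∅=∅
  n6('d'): parent n0 fail=0; on 'd' 0 → fail=0;  out {4}∪∅={4}
  n14('c'): parent n0 fail=0; on 'c' 0 → fail=0;  out ∅∪∅=∅
  n2('ec'): parent n1 fail=0; on 'c' 0 → fail=14;  out ∅∪∅=∅
  n5('ba'): parent n4 fail=0; on 'a' 0 → fail=0;  out {1}∪∅={1}
  n7('de'): parent n6 fail=0; on 'e' 0 → fail=1;  out ∅∪∅=∅
  n10('db'): parent n6 fail=0; on 'b' 0 → fail=4;  out ∅∪∅=∅
  n15('cb'): parent n14 fail=0; on 'b' 0 → fail=4;  out ∅∪∅=∅
  n18('cd'): parent n14 fail=0; on 'd' 0 → fail=6;  out {6}∪{4}={4,6}
  n3('ecd'): parent n2 fail=14; on 'd' 14 → fail=18;  out {0}∪{4,6}={0,4,6}
  n8('dee'): parent n7 fail=1; on 'e' 1→0 → fail=1;  out ∅∪∅=∅
  n11('dbe'): parent n10 fail=4; on 'e' 4→0 → fail=1;  out ∅∪∅=∅
  n16('cbc'): parent n15 fail=4; on 'c' 4→0 → fail=14;  out ∅∪∅=∅
  n9('deee'): parent n8 fail=1; on 'e' 1→0 → fail=1;  out {2}∪∅={2}
  n12('dbed'): parent n11 fail=1; on 'd' 1→0 → fail=6;  out ∅∪{4}={4}
  n17('cbcc'): parent n16 fail=14; on 'c' 14→0 → fail=14;  out {5}∪∅={5}
  n13('dbedb'): parent n12 fail=6; on 'b' 6 → fail=10;  out {3}∪∅={3}

Scan:
pos 0 'b': at 4
pos 1 'a': at 5  emit P1@[0:1]
pos 2 'd': at 6 (fail-walked)  emit P4@[2:2]
pos 3 'c': at 14 (fail-walked)
pos 4 'b': at 15
pos 5 'c': at 16
pos 6 'c': at 17  emit P5@[3:6]
pos 7 'd': at 18 (fail-walked)  emit P4@[7:7],P6@[6:7]
pos 8 'e': at 7 (fail-walked)
pos 9 'e': at 8
pos 10 'e': at 9  emit P2@[7:10]
pos 11 'd': at 6 (fail-walked)  emit P4@[11:11]
pos 12 'b': at 10
pos 13 'e': at 11
pos 14 'd': at 12  emit P4@[14:14]
pos 15 'b': at 13  emit P3@[11:15]
pos 16 'a': at 5 (fail-walked)  emit P1@[15:16]
pos 17 'e': at 1 (fail-walked)
pos 18 'c': at 2
pos 19 'd': at 3  emit P0@[17:19],P4@[19:19],P6@[18:19]
pos 20 'c': at 14 (fail-walked)
pos 21 'd': at 18  emit P4@[21:21],P6@[20:21]
pos 22 'c': at 14 (fail-walked)
pos 23 'd': at 18  emit P4@[23:23],P6@[22:23]
pos 24 'b': at 10 (fail-walked)
pos 25 'e': at 11
pos 26 'd': at 12  emit P4@[26:26]

All matches (sorted): [[1,1],[2,4],[6,5],[7,4],[7,6],[10,2],[11,4],[14,4],[15,3],[16,1],[19,0],[19,4],[19,6],[21,4],[21,6],[23,4],[23,6],[26,4]]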